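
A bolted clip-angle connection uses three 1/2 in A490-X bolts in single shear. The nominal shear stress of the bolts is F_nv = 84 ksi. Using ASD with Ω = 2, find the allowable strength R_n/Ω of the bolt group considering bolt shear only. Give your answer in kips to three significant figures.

A_b = π × 0.5² / 4 = 0.1963 in².
R_n = F_nv · A_b · n · n_s = 84 × 0.1963 × 3 × 1 = 49.48 kips.
Allowable strength R_n/Ω = 49.48 / 2 = 24.7 kips.

24.7 kips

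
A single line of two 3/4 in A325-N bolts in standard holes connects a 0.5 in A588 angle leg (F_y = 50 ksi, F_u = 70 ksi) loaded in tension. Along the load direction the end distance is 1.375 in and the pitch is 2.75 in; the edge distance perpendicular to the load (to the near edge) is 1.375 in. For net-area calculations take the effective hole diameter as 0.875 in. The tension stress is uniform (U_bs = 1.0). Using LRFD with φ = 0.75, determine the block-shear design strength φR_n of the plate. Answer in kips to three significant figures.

Shear plane L_v = 1.375 + 1·2.75 = 4.125 in; A_gv = 4.125 × 0.5 = 2.062 in².
A_nv = (4.125 − 1.5·0.875) × 0.5 = 1.406 in².
A_nt = (1.375 − 0.5·0.875) × 0.5 = 0.4688 in².
0.6 F_u A_nv = 59.06 kips; 0.6 F_y A_gv = 61.88 kips → shear rupture governs the shear term.
R_n = 59.06 + 1.0 × 70 × 0.4688 = 91.88 kips.
Design strength φR_n = 0.75 × 91.88 = 68.9 kips.

68.9 kips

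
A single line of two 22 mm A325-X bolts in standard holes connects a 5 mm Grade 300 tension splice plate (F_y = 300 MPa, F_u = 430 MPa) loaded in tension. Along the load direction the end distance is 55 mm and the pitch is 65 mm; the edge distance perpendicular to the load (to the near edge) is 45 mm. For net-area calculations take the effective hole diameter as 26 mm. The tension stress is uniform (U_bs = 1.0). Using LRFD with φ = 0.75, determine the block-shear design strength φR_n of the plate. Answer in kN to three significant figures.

130 kN

Shear plane L_v = 55 + 1·65 = 120 mm; A_gv = 120 × 5 = 600 mm².
A_nv = (120 − 1.5·26) × 5 = 405 mm².
A_nt = (45 − 0.5·26) × 5 = 160 mm².
0.6 F_u A_nv = 104.5 kN; 0.6 F_y A_gv = 108 kN → shear rupture governs the shear term.
R_n = 104.5 + 1.0 × 430 × 160 / 1000 = 173.3 kN.
Design strength φR_n = 0.75 × 173.3 = 130 kN.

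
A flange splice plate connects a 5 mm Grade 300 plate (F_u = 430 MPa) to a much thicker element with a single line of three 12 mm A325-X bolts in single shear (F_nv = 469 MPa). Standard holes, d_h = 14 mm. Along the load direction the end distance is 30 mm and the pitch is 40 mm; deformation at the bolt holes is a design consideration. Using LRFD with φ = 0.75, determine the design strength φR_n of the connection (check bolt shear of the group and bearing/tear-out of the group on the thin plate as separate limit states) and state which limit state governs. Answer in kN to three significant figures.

Bolt shear: A_b = π·12²/4 = 113.1 mm²; R_n = 469 × 113.1 × 3 × 1 / 1000 = 159.1 kN → 0.75 × 159.1 = 119 kN.
Bearing (1.2 l_c t F_u ≤ 2.4 d t F_u): upper limit = 2.4·12·5·430 / 1000 = 61.92 kN.
  Edge l_c = 30 − 14/2 = 23 → r_n = 59.34 kN; interior l_c = 40 − 14 = 26 → r_n = 61.92 kN.
  R_n,bearing = 1·59.34 + 2·61.92 = 183.2 kN → 0.75 × 183.2 = 137 kN.
Bolt shear governs: 119 kN.

119 kN (bolt shear governs)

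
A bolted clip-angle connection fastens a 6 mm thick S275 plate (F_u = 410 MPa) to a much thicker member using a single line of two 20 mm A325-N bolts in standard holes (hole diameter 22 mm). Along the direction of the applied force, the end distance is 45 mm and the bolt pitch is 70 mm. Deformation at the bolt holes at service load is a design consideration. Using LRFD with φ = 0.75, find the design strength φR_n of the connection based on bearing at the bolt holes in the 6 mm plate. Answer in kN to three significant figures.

Per bolt r_n = 1.2 l_c t F_u ≤ 2.4 d t F_u; upper limit = 2.4 × 20 × 6 × 410 / 1000 = 118.1 kN.
Edge bolt: l_c = 45 − 22/2 = 34 mm → 1.2 × 34 × 6 × 410 / 1000 = 100.4 → r_n = 100.4 kN.
Interior bolts: l_c = 70 − 22 = 48 mm → 1.2 × 48 × 6 × 410 / 1000 = 141.7 → r_n = 118.1 kN.
R_n = 1 × 100.4 + 1 × 118.1 = 218.4 kN.
Design strength φR_n = 0.75 × 218.4 = 164 kN.

164 kN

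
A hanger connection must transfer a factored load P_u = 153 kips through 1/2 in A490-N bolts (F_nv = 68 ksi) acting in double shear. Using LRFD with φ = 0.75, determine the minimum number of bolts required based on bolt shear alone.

A_b = π·0.5²/4 = 0.1963 in².
Per-bolt design strength φR_n = 0.75 × 68 × 0.1963 × 2 = 20.03 kips.
n ≥ 153 / 20.03 = 7.639 → use 8 bolts.

8 bolts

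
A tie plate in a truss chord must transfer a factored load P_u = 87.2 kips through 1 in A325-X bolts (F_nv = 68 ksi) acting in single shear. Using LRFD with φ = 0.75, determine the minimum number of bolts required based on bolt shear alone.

A_b = π·1²/4 = 0.7854 in².
Per-bolt design strength φR_n = 0.75 × 68 × 0.7854 × 1 = 40.06 kips.
n ≥ 87.2 / 40.06 = 2.177 → use 3 bolts.

3 bolts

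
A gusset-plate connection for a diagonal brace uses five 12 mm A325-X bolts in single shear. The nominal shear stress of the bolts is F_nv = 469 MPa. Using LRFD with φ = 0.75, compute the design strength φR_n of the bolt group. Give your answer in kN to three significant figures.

A_b = π × 12² / 4 = 113.1 mm².
R_n = F_nv · A_b · n · n_s = 469 × 113.1 × 5 × 1 / 1000 = 265.2 kN.
Design strength φR_n = 0.75 × 265.2 = 199 kN.

199 kN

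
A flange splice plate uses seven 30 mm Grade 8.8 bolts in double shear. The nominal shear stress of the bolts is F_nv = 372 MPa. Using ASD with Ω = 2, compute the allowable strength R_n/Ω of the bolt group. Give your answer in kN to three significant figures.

1840 kN

A_b = π × 30² / 4 = 706.9 mm².
R_n = F_nv · A_b · n · n_s = 372 × 706.9 × 7 × 2 / 1000 = 3681 kN.
Allowable strength R_n/Ω = 3681 / 2 = 1840 kN.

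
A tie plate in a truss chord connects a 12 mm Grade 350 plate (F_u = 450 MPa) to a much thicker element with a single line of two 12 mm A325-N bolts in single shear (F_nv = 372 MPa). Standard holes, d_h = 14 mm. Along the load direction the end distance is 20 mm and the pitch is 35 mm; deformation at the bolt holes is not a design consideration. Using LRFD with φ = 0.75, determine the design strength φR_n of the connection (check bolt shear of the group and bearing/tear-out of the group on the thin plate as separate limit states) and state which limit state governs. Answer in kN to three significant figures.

Bolt shear: A_b = π·12²/4 = 113.1 mm²; R_n = 372 × 113.1 × 2 × 1 / 1000 = 84.14 kN → 0.75 × 84.14 = 63.1 kN.
Bearing (1.5 l_c t F_u ≤ 3.0 d t F_u): upper limit = 3.0·12·12·450 / 1000 = 194.4 kN.
  Edge l_c = 20 − 14/2 = 13 → r_n = 105.3 kN; interior l_c = 35 − 14 = 21 → r_n = 170.1 kN.
  R_n,bearing = 1·105.3 + 1·170.1 = 275.4 kN → 0.75 × 275.4 = 207 kN.
Bolt shear governs: 63.1 kN.

63.1 kN (bolt shear governs)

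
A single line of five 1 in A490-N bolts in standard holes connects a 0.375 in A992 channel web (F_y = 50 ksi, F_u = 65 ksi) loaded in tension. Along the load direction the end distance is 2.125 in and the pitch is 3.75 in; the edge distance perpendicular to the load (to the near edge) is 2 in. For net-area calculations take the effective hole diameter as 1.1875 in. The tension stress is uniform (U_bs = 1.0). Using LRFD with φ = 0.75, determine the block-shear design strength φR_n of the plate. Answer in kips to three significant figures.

155 kips

Shear plane L_v = 2.125 + 4·3.75 = 17.12 in; A_gv = 17.12 × 0.375 = 6.422 in².
A_nv = (17.12 − 4.5·1.1875) × 0.375 = 4.418 in².
A_nt = (2 − 0.5·1.1875) × 0.375 = 0.5273 in².
0.6 F_u A_nv = 172.3 kips; 0.6 F_y A_gv = 192.7 kips → shear rupture governs the shear term.
R_n = 172.3 + 1.0 × 65 × 0.5273 = 206.6 kips.
Design strength φR_n = 0.75 × 206.6 = 155 kips.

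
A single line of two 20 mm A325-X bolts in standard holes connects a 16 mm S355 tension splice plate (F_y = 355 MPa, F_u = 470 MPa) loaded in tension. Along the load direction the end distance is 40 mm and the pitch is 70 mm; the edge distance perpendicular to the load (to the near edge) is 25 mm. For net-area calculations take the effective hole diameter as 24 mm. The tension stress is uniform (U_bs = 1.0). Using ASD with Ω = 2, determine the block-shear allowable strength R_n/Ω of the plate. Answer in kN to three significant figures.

216 kN

Shear plane L_v = 40 + 1·70 = 110 mm; A_gv = 110 × 16 = 1760 mm².
A_nv = (110 − 1.5·24) × 16 = 1184 mm².
A_nt = (25 − 0.5·24) × 16 = 208 mm².
0.6 F_u A_nv = 333.9 kN; 0.6 F_y A_gv = 374.9 kN → shear rupture governs the shear term.
R_n = 333.9 + 1.0 × 470 × 208 / 1000 = 431.6 kN.
Allowable strength R_n/Ω = 431.6 / 2 = 216 kN.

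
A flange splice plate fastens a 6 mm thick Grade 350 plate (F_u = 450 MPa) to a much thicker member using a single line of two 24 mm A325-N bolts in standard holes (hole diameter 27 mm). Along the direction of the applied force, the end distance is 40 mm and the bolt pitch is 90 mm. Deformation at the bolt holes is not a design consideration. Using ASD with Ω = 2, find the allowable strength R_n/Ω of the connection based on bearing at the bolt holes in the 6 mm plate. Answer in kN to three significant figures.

Per bolt r_n = 1.5 l_c t F_u ≤ 3.0 d t F_u; upper limit = 3.0 × 24 × 6 × 450 / 1000 = 194.4 kN.
Edge bolt: l_c = 40 − 27/2 = 26.5 mm → 1.5 × 26.5 × 6 × 450 / 1000 = 107.3 → r_n = 107.3 kN.
Interior bolts: l_c = 90 − 27 = 63 mm → 1.5 × 63 × 6 × 450 / 1000 = 255.2 → r_n = 194.4 kN.
R_n = 1 × 107.3 + 1 × 194.4 = 301.7 kN.
Allowable strength R_n/Ω = 301.7 / 2 = 151 kN.

151 kN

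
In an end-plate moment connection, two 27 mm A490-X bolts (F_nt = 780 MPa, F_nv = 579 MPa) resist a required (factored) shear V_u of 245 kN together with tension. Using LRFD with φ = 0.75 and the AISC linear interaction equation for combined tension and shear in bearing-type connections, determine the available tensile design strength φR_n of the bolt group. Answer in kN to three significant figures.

541 kN

A_b = π·27²/4 = 572.6 mm²; f_rv = 245 × 1000 / (2 × 572.6) = 214 MPa.
F'_nt = 1.3 F_nt − (F_nt / φF_nv) f_rv = 1.3·780 − (780/(0.75·579))·214 = 629.7 MPa, capped at F_nt → F'_nt = 629.7 MPa.
R_n = F'_nt · A_b · n = 629.7 × 572.6 × 2 / 1000 = 721.1 kN.
Design strength φR_n = 0.75 × 721.1 = 541 kN.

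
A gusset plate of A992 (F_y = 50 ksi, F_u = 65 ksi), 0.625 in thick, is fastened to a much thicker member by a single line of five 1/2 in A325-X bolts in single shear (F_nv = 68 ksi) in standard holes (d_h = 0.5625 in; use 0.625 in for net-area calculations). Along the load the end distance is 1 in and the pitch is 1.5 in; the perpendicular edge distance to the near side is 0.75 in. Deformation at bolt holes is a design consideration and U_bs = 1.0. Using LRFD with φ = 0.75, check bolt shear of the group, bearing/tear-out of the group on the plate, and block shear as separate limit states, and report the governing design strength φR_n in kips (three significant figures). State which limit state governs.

50.1 kips (bolt shear governs)

Bolt shear: A_b = π·0.5²/4 = 0.1963 in²; R_n = 68 × 0.1963 × 5 × 1 = 66.76 kips → 0.75 × 66.76 = 50.1 kips.
Bearing: edge l_c = 0.7188, r_n = 35.04 kips; interior l_c = 0.9375, r_n = 45.7 kips; R_n = 35.04 + 4·45.7 = 217.9 kips → 163 kips.
Block shear: A_gv = 4.375, A_nv = 2.617, A_nt = 0.2734 in²; R_n = min(0.6F_uA_nv, 0.6F_yA_gv) + U_bs·F_u·A_nt = 119.8 kips → 89.9 kips.
Bolt shear governs: 50.1 kips.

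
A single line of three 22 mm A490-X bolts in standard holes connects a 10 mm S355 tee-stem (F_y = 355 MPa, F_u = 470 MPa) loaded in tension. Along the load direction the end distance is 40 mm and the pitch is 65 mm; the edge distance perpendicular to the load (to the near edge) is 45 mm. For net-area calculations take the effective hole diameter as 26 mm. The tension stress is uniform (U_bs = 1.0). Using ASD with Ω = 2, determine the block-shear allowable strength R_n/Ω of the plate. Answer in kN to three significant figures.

223 kN

Shear plane L_v = 40 + 2·65 = 170 mm; A_gv = 170 × 10 = 1700 mm².
A_nv = (170 − 2.5·26) × 10 = 1050 mm².
A_nt = (45 − 0.5·26) × 10 = 320 mm².
0.6 F_u A_nv = 296.1 kN; 0.6 F_y A_gv = 362.1 kN → shear rupture governs the shear term.
R_n = 296.1 + 1.0 × 470 × 320 / 1000 = 446.5 kN.
Allowable strength R_n/Ω = 446.5 / 2 = 223 kN.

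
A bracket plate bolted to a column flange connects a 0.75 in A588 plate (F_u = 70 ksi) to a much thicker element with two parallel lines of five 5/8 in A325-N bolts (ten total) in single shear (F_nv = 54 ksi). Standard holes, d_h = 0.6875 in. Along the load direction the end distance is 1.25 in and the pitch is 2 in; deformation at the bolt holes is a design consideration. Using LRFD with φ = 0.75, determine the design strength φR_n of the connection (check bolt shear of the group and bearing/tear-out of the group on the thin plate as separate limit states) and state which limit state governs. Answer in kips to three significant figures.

Bolt shear: A_b = π·0.625²/4 = 0.3068 in²; R_n = 54 × 0.3068 × 10 × 1 = 165.7 kips → 0.75 × 165.7 = 124 kips.
Bearing (1.2 l_c t F_u ≤ 2.4 d t F_u): upper limit = 2.4·0.625·0.75·70 = 78.75 kips.
  Edge l_c = 1.25 − 0.6875/2 = 0.9062 → r_n = 57.09 kips; interior l_c = 2 − 0.6875 = 1.312 → r_n = 78.75 kips.
  R_n,bearing = 2·57.09 + 8·78.75 = 744.2 kips → 0.75 × 744.2 = 558 kips.
Bolt shear governs: 124 kips.

124 kips (bolt shear governs)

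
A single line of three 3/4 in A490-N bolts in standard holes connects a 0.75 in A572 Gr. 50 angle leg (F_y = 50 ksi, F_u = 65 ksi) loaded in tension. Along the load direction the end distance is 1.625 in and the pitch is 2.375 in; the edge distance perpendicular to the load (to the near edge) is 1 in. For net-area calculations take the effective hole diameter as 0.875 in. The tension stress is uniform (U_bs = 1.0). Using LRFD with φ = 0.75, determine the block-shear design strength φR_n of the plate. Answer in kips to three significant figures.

112 kips

Shear plane L_v = 1.625 + 2·2.375 = 6.375 in; A_gv = 6.375 × 0.75 = 4.781 in².
A_nv = (6.375 − 2.5·0.875) × 0.75 = 3.141 in².
A_nt = (1 − 0.5·0.875) × 0.75 = 0.4219 in².
0.6 F_u A_nv = 122.5 kips; 0.6 F_y A_gv = 143.4 kips → shear rupture governs the shear term.
R_n = 122.5 + 1.0 × 65 × 0.4219 = 149.9 kips.
Design strength φR_n = 0.75 × 149.9 = 112 kips.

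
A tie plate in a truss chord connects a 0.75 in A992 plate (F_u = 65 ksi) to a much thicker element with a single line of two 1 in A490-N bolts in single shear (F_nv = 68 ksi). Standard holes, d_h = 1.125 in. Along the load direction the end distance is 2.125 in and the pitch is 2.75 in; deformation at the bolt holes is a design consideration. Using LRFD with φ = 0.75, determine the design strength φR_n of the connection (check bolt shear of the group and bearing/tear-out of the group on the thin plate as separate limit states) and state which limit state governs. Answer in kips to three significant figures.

Bolt shear: A_b = π·1²/4 = 0.7854 in²; R_n = 68 × 0.7854 × 2 × 1 = 106.8 kips → 0.75 × 106.8 = 80.1 kips.
Bearing (1.2 l_c t F_u ≤ 2.4 d t F_u): upper limit = 2.4·1·0.75·65 = 117 kips.
  Edge l_c = 2.125 − 1.125/2 = 1.562 → r_n = 91.41 kips; interior l_c = 2.75 − 1.125 = 1.625 → r_n = 95.06 kips.
  R_n,bearing = 1·91.41 + 1·95.06 = 186.5 kips → 0.75 × 186.5 = 140 kips.
Bolt shear governs: 80.1 kips.

80.1 kips (bolt shear governs)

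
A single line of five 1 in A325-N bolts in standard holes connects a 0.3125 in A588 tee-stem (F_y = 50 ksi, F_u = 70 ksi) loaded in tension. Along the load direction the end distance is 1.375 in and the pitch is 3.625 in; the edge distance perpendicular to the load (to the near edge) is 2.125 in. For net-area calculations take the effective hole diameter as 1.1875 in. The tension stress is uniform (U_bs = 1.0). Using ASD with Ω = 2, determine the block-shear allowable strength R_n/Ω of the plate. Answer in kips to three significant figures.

85.9 kips

Shear plane L_v = 1.375 + 4·3.625 = 15.88 in; A_gv = 15.88 × 0.3125 = 4.961 in².
A_nv = (15.88 − 4.5·1.1875) × 0.3125 = 3.291 in².
A_nt = (2.125 − 0.5·1.1875) × 0.3125 = 0.4785 in².
0.6 F_u A_nv = 138.2 kips; 0.6 F_y A_gv = 148.8 kips → shear rupture governs the shear term.
R_n = 138.2 + 1.0 × 70 × 0.4785 = 171.7 kips.
Allowable strength R_n/Ω = 171.7 / 2 = 85.9 kips.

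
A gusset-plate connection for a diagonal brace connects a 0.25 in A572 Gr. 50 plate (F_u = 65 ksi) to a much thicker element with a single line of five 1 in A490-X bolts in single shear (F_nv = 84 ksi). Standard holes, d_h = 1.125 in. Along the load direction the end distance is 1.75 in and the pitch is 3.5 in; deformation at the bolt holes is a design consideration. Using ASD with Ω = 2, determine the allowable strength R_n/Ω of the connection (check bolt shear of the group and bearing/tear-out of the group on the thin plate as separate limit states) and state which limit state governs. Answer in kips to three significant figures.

89.6 kips (bearing governs)

Bolt shear: A_b = π·1²/4 = 0.7854 in²; R_n = 84 × 0.7854 × 5 × 1 = 329.9 kips → 329.9 / 2 = 165 kips.
Bearing (1.2 l_c t F_u ≤ 2.4 d t F_u): upper limit = 2.4·1·0.25·65 = 39 kips.
  Edge l_c = 1.75 − 1.125/2 = 1.188 → r_n = 23.16 kips; interior l_c = 3.5 − 1.125 = 2.375 → r_n = 39 kips.
  R_n,bearing = 1·23.16 + 4·39 = 179.2 kips → 179.2 / 2 = 89.6 kips.
Bearing governs: 89.6 kips.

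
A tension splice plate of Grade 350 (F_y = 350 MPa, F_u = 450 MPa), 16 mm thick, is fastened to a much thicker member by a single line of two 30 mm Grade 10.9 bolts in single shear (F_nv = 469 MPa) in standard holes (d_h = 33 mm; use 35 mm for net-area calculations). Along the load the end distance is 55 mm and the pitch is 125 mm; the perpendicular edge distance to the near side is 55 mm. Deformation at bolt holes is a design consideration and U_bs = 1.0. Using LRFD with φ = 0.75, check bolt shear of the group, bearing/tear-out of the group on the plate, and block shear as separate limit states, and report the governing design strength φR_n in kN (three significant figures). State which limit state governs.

Bolt shear: A_b = π·30²/4 = 706.9 mm²; R_n = 469 × 706.9 × 2 × 1 / 1000 = 663 kN → 0.75 × 663 = 497 kN.
Bearing: edge l_c = 38.5, r_n = 332.6 kN; interior l_c = 92, r_n = 518.4 kN; R_n = 332.6 + 1·518.4 = 851 kN → 638 kN.
Block shear: A_gv = 2880, A_nv = 2040, A_nt = 600 mm²; R_n = min(0.6F_uA_nv, 0.6F_yA_gv) + U_bs·F_u·A_nt = 820.8 kN → 616 kN.
Bolt shear governs: 497 kN.

497 kN (bolt shear governs)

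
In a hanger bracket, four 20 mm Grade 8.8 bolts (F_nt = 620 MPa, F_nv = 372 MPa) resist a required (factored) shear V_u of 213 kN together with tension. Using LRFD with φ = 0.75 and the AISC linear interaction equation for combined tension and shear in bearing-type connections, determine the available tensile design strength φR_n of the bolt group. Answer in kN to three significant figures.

405 kN

A_b = π·20²/4 = 314.2 mm²; f_rv = 213 × 1000 / (4 × 314.2) = 169.5 MPa.
F'_nt = 1.3 F_nt − (F_nt / φF_nv) f_rv = 1.3·620 − (620/(0.75·372))·169.5 = 429.3 MPa, capped at F_nt → F'_nt = 429.3 MPa.
R_n = F'_nt · A_b · n = 429.3 × 314.2 × 4 / 1000 = 539.5 kN.
Design strength φR_n = 0.75 × 539.5 = 405 kN.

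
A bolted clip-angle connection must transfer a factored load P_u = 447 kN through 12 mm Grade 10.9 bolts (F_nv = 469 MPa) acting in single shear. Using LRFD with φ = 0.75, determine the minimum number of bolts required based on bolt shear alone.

A_b = π·12²/4 = 113.1 mm².
Per-bolt design strength φR_n = 0.75 × 469 × 113.1 × 1 / 1000 = 39.78 kN.
n ≥ 447 / 39.78 = 11.24 → use 12 bolts.

12 bolts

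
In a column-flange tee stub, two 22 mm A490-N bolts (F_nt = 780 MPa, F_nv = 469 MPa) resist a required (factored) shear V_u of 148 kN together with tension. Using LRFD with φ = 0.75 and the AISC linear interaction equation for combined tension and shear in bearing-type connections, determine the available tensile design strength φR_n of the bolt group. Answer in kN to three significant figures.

A_b = π·22²/4 = 380.1 mm²; f_rv = 148 × 1000 / (2 × 380.1) = 194.7 MPa.
F'_nt = 1.3 F_nt − (F_nt / φF_nv) f_rv = 1.3·780 − (780/(0.75·469))·194.7 = 582.3 MPa, capped at F_nt → F'_nt = 582.3 MPa.
R_n = F'_nt · A_b · n = 582.3 × 380.1 × 2 / 1000 = 442.7 kN.
Design strength φR_n = 0.75 × 442.7 = 332 kN.

332 kN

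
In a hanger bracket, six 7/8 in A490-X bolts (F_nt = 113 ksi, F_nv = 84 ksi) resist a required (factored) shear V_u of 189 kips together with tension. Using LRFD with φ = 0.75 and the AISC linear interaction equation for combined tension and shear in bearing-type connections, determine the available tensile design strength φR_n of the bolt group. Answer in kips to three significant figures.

143 kips

A_b = π·0.875²/4 = 0.6013 in²; f_rv = 189 / (6 × 0.6013) = 52.38 ksi.
F'_nt = 1.3 F_nt − (F_nt / φF_nv) f_rv = 1.3·113 − (113/(0.75·84))·52.38 = 52.94 ksi, capped at F_nt → F'_nt = 52.94 ksi.
R_n = F'_nt · A_b · n = 52.94 × 0.6013 × 6 = 191 kips.
Design strength φR_n = 0.75 × 191 = 143 kips.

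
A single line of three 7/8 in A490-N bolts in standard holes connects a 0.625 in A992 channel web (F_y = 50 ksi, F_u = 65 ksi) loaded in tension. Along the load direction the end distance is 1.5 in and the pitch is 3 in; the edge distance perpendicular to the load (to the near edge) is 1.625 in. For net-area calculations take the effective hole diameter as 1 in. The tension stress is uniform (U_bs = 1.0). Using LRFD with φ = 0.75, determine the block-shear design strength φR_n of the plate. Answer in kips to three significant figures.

126 kips

Shear plane L_v = 1.5 + 2·3 = 7.5 in; A_gv = 7.5 × 0.625 = 4.688 in².
A_nv = (7.5 − 2.5·1) × 0.625 = 3.125 in².
A_nt = (1.625 − 0.5·1) × 0.625 = 0.7031 in².
0.6 F_u A_nv = 121.9 kips; 0.6 F_y A_gv = 140.6 kips → shear rupture governs the shear term.
R_n = 121.9 + 1.0 × 65 × 0.7031 = 167.6 kips.
Design strength φR_n = 0.75 × 167.6 = 126 kips.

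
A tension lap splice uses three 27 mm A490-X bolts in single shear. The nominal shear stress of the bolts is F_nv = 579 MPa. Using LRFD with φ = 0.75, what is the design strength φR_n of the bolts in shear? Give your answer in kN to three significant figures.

746 kN

A_b = π × 27² / 4 = 572.6 mm².
R_n = F_nv · A_b · n · n_s = 579 × 572.6 × 3 × 1 / 1000 = 994.5 kN.
Design strength φR_n = 0.75 × 994.5 = 746 kN.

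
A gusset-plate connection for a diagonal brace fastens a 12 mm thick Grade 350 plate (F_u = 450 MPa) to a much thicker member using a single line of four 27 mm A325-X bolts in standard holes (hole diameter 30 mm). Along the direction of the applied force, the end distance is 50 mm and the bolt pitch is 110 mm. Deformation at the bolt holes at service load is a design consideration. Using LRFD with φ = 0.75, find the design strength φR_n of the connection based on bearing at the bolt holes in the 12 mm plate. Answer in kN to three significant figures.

Per bolt r_n = 1.2 l_c t F_u ≤ 2.4 d t F_u; upper limit = 2.4 × 27 × 12 × 450 / 1000 = 349.9 kN.
Edge bolt: l_c = 50 − 30/2 = 35 mm → 1.2 × 35 × 12 × 450 / 1000 = 226.8 → r_n = 226.8 kN.
Interior bolts: l_c = 110 − 30 = 80 mm → 1.2 × 80 × 12 × 450 / 1000 = 518.4 → r_n = 349.9 kN.
R_n = 1 × 226.8 + 3 × 349.9 = 1277 kN.
Design strength φR_n = 0.75 × 1277 = 957 kN.

957 kN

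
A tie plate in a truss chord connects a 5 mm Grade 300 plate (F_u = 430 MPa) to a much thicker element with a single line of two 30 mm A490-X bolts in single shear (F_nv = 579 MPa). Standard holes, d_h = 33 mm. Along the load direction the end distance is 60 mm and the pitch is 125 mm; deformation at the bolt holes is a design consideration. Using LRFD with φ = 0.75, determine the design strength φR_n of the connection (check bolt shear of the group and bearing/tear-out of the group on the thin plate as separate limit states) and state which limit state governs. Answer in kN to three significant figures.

Bolt shear: A_b = π·30²/4 = 706.9 mm²; R_n = 579 × 706.9 × 2 × 1 / 1000 = 818.5 kN → 0.75 × 818.5 = 614 kN.
Bearing (1.2 l_c t F_u ≤ 2.4 d t F_u): upper limit = 2.4·30·5·430 / 1000 = 154.8 kN.
  Edge l_c = 60 − 33/2 = 43.5 → r_n = 112.2 kN; interior l_c = 125 − 33 = 92 → r_n = 154.8 kN.
  R_n,bearing = 1·112.2 + 1·154.8 = 267 kN → 0.75 × 267 = 200 kN.
Bearing governs: 200 kN.

200 kN (bearing governs)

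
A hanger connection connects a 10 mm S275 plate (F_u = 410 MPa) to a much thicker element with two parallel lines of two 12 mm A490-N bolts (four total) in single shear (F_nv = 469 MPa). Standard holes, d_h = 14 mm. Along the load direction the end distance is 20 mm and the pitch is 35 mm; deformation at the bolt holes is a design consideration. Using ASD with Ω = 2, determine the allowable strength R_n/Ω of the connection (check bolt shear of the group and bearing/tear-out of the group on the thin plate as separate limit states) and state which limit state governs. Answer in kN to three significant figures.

Bolt shear: A_b = π·12²/4 = 113.1 mm²; R_n = 469 × 113.1 × 4 × 1 / 1000 = 212.2 kN → 212.2 / 2 = 106 kN.
Bearing (1.2 l_c t F_u ≤ 2.4 d t F_u): upper limit = 2.4·12·10·410 / 1000 = 118.1 kN.
  Edge l_c = 20 − 14/2 = 13 → r_n = 63.96 kN; interior l_c = 35 − 14 = 21 → r_n = 103.3 kN.
  R_n,bearing = 2·63.96 + 2·103.3 = 334.6 kN → 334.6 / 2 = 167 kN.
Bolt shear governs: 106 kN.

106 kN (bolt shear governs)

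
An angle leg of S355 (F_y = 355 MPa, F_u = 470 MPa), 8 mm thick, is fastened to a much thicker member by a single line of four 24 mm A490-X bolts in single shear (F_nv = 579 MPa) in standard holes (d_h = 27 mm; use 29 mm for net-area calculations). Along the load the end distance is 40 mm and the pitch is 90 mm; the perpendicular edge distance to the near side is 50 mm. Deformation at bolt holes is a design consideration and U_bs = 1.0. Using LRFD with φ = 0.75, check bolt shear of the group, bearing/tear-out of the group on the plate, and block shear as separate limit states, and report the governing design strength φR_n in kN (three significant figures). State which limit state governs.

Bolt shear: A_b = π·24²/4 = 452.4 mm²; R_n = 579 × 452.4 × 4 × 1 / 1000 = 1048 kN → 0.75 × 1048 = 786 kN.
Bearing: edge l_c = 26.5, r_n = 119.6 kN; interior l_c = 63, r_n = 216.6 kN; R_n = 119.6 + 3·216.6 = 769.3 kN → 577 kN.
Block shear: A_gv = 2480, A_nv = 1668, A_nt = 284 mm²; R_n = min(0.6F_uA_nv, 0.6F_yA_gv) + U_bs·F_u·A_nt = 603.9 kN → 453 kN.
Block shear governs: 453 kN.

453 kN (block shear governs)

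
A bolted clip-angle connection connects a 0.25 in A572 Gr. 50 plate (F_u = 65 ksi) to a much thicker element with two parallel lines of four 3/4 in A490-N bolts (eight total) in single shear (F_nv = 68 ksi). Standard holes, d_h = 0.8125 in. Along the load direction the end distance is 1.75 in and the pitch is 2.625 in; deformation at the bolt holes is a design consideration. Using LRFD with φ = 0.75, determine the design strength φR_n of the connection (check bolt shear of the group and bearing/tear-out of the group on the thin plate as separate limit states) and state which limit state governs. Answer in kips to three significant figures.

Bolt shear: A_b = π·0.75²/4 = 0.4418 in²; R_n = 68 × 0.4418 × 8 × 1 = 240.3 kips → 0.75 × 240.3 = 180 kips.
Bearing (1.2 l_c t F_u ≤ 2.4 d t F_u): upper limit = 2.4·0.75·0.25·65 = 29.25 kips.
  Edge l_c = 1.75 − 0.8125/2 = 1.344 → r_n = 26.2 kips; interior l_c = 2.625 − 0.8125 = 1.812 → r_n = 29.25 kips.
  R_n,bearing = 2·26.2 + 6·29.25 = 227.9 kips → 0.75 × 227.9 = 171 kips.
Bearing governs: 171 kips.

171 kips (bearing governs)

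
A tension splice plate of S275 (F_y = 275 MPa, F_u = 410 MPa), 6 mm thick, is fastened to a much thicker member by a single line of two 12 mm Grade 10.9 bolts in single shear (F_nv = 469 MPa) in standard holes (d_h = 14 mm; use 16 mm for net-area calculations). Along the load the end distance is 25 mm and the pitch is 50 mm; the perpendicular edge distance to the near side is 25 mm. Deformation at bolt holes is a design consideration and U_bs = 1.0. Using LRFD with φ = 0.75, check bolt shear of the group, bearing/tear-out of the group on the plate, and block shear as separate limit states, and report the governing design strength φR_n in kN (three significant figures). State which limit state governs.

Bolt shear: A_b = π·12²/4 = 113.1 mm²; R_n = 469 × 113.1 × 2 × 1 / 1000 = 106.1 kN → 0.75 × 106.1 = 79.6 kN.
Bearing: edge l_c = 18, r_n = 53.14 kN; interior l_c = 36, r_n = 70.85 kN; R_n = 53.14 + 1·70.85 = 124 kN → 93 kN.
Block shear: A_gv = 450, A_nv = 306, A_nt = 102 mm²; R_n = min(0.6F_uA_nv, 0.6F_yA_gv) + U_bs·F_u·A_nt = 116.1 kN → 87.1 kN.
Bolt shear governs: 79.6 kN.

79.6 kN (bolt shear governs)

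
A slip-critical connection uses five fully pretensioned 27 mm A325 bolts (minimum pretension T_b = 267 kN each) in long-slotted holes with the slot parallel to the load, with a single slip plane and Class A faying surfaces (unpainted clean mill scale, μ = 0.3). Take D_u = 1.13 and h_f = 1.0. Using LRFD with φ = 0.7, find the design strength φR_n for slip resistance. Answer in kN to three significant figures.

317 kN

R_n = μ · D_u · h_f · T_b · n_s · n_b = 0.3 × 1.13 × 1.0 × 267 × 1 × 5 = 452.6 kN.
Design strength φR_n = 0.7 × 452.6 = 317 kN.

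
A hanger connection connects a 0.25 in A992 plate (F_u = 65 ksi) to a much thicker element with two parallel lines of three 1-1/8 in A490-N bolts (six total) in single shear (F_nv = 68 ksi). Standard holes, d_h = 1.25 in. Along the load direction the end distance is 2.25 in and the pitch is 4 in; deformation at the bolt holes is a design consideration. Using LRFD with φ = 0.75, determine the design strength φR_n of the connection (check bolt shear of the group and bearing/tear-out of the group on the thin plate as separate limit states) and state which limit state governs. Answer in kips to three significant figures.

Bolt shear: A_b = π·1.125²/4 = 0.994 in²; R_n = 68 × 0.994 × 6 × 1 = 405.6 kips → 0.75 × 405.6 = 304 kips.
Bearing (1.2 l_c t F_u ≤ 2.4 d t F_u): upper limit = 2.4·1.125·0.25·65 = 43.87 kips.
  Edge l_c = 2.25 − 1.25/2 = 1.625 → r_n = 31.69 kips; interior l_c = 4 − 1.25 = 2.75 → r_n = 43.87 kips.
  R_n,bearing = 2·31.69 + 4·43.87 = 238.9 kips → 0.75 × 238.9 = 179 kips.
Bearing governs: 179 kips.

179 kips (bearing governs)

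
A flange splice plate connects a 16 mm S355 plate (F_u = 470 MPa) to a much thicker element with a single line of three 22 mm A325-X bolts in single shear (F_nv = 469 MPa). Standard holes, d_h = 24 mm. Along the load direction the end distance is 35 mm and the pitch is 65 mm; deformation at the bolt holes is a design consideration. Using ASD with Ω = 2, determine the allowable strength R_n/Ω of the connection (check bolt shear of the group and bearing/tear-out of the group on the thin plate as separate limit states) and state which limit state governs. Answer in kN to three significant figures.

Bolt shear: A_b = π·22²/4 = 380.1 mm²; R_n = 469 × 380.1 × 3 × 1 / 1000 = 534.8 kN → 534.8 / 2 = 267 kN.
Bearing (1.2 l_c t F_u ≤ 2.4 d t F_u): upper limit = 2.4·22·16·470 / 1000 = 397.1 kN.
  Edge l_c = 35 − 24/2 = 23 → r_n = 207.6 kN; interior l_c = 65 − 24 = 41 → r_n = 370 kN.
  R_n,bearing = 1·207.6 + 2·370 = 947.5 kN → 947.5 / 2 = 474 kN.
Bolt shear governs: 267 kN.

267 kN (bolt shear governs)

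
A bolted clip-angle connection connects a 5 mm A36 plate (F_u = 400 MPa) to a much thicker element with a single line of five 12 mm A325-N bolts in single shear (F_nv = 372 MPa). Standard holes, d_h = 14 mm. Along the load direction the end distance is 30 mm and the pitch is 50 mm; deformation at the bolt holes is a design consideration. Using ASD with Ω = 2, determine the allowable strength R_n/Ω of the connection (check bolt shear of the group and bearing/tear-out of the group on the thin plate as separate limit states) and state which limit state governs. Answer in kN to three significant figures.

Bolt shear: A_b = π·12²/4 = 113.1 mm²; R_n = 372 × 113.1 × 5 × 1 / 1000 = 210.4 kN → 210.4 / 2 = 105 kN.
Bearing (1.2 l_c t F_u ≤ 2.4 d t F_u): upper limit = 2.4·12·5·400 / 1000 = 57.6 kN.
  Edge l_c = 30 − 14/2 = 23 → r_n = 55.2 kN; interior l_c = 50 − 14 = 36 → r_n = 57.6 kN.
  R_n,bearing = 1·55.2 + 4·57.6 = 285.6 kN → 285.6 / 2 = 143 kN.
Bolt shear governs: 105 kN.

105 kN (bolt shear governs)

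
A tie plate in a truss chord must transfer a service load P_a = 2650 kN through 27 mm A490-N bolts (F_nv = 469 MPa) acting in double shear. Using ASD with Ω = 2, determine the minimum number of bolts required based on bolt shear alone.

A_b = π·27²/4 = 572.6 mm².
Per-bolt allowable strength R_n/Ω = 469 × 572.6 × 2 / 1000 / 2 = 268.5 kN.
n ≥ 2650 / 268.5 = 9.869 → use 10 bolts.

10 bolts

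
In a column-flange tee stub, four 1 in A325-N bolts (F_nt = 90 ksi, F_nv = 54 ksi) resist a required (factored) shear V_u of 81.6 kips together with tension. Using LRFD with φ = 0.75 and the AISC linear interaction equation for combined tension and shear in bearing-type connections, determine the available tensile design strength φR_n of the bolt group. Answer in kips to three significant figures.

140 kips

A_b = π·1²/4 = 0.7854 in²; f_rv = 81.6 / (4 × 0.7854) = 25.97 ksi.
F'_nt = 1.3 F_nt − (F_nt / φF_nv) f_rv = 1.3·90 − (90/(0.75·54))·25.97 = 59.28 ksi, capped at F_nt → F'_nt = 59.28 ksi.
R_n = F'_nt · A_b · n = 59.28 × 0.7854 × 4 = 186.2 kips.
Design strength φR_n = 0.75 × 186.2 = 140 kips.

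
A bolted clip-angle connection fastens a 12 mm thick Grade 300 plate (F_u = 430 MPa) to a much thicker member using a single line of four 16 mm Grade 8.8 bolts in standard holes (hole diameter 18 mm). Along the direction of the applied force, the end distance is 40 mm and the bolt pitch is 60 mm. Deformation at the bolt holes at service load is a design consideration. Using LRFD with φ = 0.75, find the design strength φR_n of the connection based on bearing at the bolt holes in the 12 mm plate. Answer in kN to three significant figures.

Per bolt r_n = 1.2 l_c t F_u ≤ 2.4 d t F_u; upper limit = 2.4 × 16 × 12 × 430 / 1000 = 198.1 kN.
Edge bolt: l_c = 40 − 18/2 = 31 mm → 1.2 × 31 × 12 × 430 / 1000 = 192 → r_n = 192 kN.
Interior bolts: l_c = 60 − 18 = 42 mm → 1.2 × 42 × 12 × 430 / 1000 = 260.1 → r_n = 198.1 kN.
R_n = 1 × 192 + 3 × 198.1 = 786.4 kN.
Design strength φR_n = 0.75 × 786.4 = 590 kN.

590 kN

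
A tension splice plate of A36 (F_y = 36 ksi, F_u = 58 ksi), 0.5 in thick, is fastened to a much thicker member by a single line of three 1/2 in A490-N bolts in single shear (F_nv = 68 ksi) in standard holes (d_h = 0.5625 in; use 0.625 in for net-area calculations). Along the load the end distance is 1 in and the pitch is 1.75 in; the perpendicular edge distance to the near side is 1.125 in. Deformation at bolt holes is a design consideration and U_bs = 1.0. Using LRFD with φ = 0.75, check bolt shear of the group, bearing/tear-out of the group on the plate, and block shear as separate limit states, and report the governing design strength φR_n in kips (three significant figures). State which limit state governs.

30 kips (bolt shear governs)

Bolt shear: A_b = π·0.5²/4 = 0.1963 in²; R_n = 68 × 0.1963 × 3 × 1 = 40.06 kips → 0.75 × 40.06 = 30 kips.
Bearing: edge l_c = 0.7188, r_n = 25.01 kips; interior l_c = 1.188, r_n = 34.8 kips; R_n = 25.01 + 2·34.8 = 94.61 kips → 71 kips.
Block shear: A_gv = 2.25, A_nv = 1.469, A_nt = 0.4062 in²; R_n = min(0.6F_uA_nv, 0.6F_yA_gv) + U_bs·F_u·A_nt = 72.16 kips → 54.1 kips.
Bolt shear governs: 30 kips.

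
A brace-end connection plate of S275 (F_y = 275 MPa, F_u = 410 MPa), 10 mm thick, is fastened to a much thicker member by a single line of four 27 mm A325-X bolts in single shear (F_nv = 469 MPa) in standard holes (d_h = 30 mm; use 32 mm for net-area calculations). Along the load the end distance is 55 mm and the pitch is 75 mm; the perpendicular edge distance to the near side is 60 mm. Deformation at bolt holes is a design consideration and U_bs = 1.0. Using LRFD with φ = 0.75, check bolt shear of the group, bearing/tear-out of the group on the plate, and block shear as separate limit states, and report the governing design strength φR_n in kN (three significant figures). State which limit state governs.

Bolt shear: A_b = π·27²/4 = 572.6 mm²; R_n = 469 × 572.6 × 4 × 1 / 1000 = 1074 kN → 0.75 × 1074 = 806 kN.
Bearing: edge l_c = 40, r_n = 196.8 kN; interior l_c = 45, r_n = 221.4 kN; R_n = 196.8 + 3·221.4 = 861 kN → 646 kN.
Block shear: A_gv = 2800, A_nv = 1680, A_nt = 440 mm²; R_n = min(0.6F_uA_nv, 0.6F_yA_gv) + U_bs·F_u·A_nt = 593.7 kN → 445 kN.
Block shear governs: 445 kN.

445 kN (block shear governs)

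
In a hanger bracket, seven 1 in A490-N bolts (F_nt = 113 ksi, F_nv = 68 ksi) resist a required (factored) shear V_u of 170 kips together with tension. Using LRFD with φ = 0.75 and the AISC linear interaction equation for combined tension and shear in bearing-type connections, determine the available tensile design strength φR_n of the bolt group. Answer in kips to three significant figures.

323 kips

A_b = π·1²/4 = 0.7854 in²; f_rv = 170 / (7 × 0.7854) = 30.92 ksi.
F'_nt = 1.3 F_nt − (F_nt / φF_nv) f_rv = 1.3·113 − (113/(0.75·68))·30.92 = 78.39 ksi, capped at F_nt → F'_nt = 78.39 ksi.
R_n = F'_nt · A_b · n = 78.39 × 0.7854 × 7 = 431 kips.
Design strength φR_n = 0.75 × 431 = 323 kips.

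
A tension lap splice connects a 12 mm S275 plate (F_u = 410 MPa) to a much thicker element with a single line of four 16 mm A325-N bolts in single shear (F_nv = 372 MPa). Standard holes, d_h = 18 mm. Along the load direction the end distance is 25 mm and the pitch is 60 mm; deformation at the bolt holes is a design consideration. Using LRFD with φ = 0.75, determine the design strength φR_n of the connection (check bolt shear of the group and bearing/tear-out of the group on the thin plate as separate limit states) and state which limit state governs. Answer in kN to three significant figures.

Bolt shear: A_b = π·16²/4 = 201.1 mm²; R_n = 372 × 201.1 × 4 × 1 / 1000 = 299.2 kN → 0.75 × 299.2 = 224 kN.
Bearing (1.2 l_c t F_u ≤ 2.4 d t F_u): upper limit = 2.4·16·12·410 / 1000 = 188.9 kN.
  Edge l_c = 25 − 18/2 = 16 → r_n = 94.46 kN; interior l_c = 60 − 18 = 42 → r_n = 188.9 kN.
  R_n,bearing = 1·94.46 + 3·188.9 = 661.2 kN → 0.75 × 661.2 = 496 kN.
Bolt shear governs: 224 kN.

224 kN (bolt shear governs)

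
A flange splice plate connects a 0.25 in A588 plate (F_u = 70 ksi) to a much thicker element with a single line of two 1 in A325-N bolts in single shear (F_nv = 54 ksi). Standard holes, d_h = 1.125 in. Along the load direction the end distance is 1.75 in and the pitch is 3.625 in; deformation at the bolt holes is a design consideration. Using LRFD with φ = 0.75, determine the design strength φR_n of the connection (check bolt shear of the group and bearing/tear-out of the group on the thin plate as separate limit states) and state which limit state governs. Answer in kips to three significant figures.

50.2 kips (bearing governs)

Bolt shear: A_b = π·1²/4 = 0.7854 in²; R_n = 54 × 0.7854 × 2 × 1 = 84.82 kips → 0.75 × 84.82 = 63.6 kips.
Bearing (1.2 l_c t F_u ≤ 2.4 d t F_u): upper limit = 2.4·1·0.25·70 = 42 kips.
  Edge l_c = 1.75 − 1.125/2 = 1.188 → r_n = 24.94 kips; interior l_c = 3.625 − 1.125 = 2.5 → r_n = 42 kips.
  R_n,bearing = 1·24.94 + 1·42 = 66.94 kips → 0.75 × 66.94 = 50.2 kips.
Bearing governs: 50.2 kips.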